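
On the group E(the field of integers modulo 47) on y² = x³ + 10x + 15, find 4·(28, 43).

(6, 3)

Write Q = (28, 43).
Repeated addition: build up to 4Q.
2Q: tangent at (28, 43): λ = (3·28² + 10)/(2·43) ≡ 12/39. 39⁻¹ ≡ 41 (mod 47), so λ ≡ 12·41 ≡ 22.
  x = λ² - 28 - 28 = 484 - 56 ≡ 5; y = λ·(28 - 5) - 43 ≡ 40. → (5, 40)
3Q: (5, 40) + (28, 43). λ = (43 - 40)/(28 - 5) ≡ 3/23 mod 47. 23⁻¹ ≡ 45 (mod 47) since 23·45 = 1035 ≡ 1, so λ ≡ 41.
  x = λ² - 5 - 28 = 1681 - 33 ≡ 3; y = λ·(5 - 3) - 40 ≡ 42. → (3, 42)
4Q: (3, 42) + (28, 43). λ = (43 - 42)/(28 - 3) ≡ 1/25 mod 47. 25⁻¹ ≡ 32 (mod 47), so λ ≡ 32.
  x = λ² - 3 - 28 = 1024 - 31 ≡ 6; y = λ·(3 - 6) - 42 ≡ 3. → (6, 3)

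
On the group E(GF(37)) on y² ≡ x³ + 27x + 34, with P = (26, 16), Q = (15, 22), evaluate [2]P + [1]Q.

First 2P:
Repeated addition: build up to 2P.
2P: tangent at (26, 16): λ = (3·26² + 27)/(2·16) ≡ 20/32. 32⁻¹ ≡ 22 (mod 37), so λ ≡ 20·22 ≡ 33.
  x = λ² - 26 - 26 = 1089 - 52 ≡ 1; y = λ·(26 - 1) - 16 ≡ 32. → (1, 32)
2P = (1, 32).
Finally 2P + Q:
(1, 32) + (15, 22). λ = (22 - 32)/(15 - 1) ≡ 27/14 mod 37. 14⁻¹ ≡ 8 (mod 37) since 14·8 = 112 ≡ 1, so λ ≡ 31.
  x = λ² - 1 - 15 = 961 - 16 ≡ 20; y = λ·(1 - 20) - 32 ≡ 8. → (20, 8)

(20, 8)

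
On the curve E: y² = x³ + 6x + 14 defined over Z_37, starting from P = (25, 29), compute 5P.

(2, 21)

Repeated addition: build up to 5P.
2P: tangent at (25, 29): λ = (3·25² + 6)/(2·29) ≡ 31/21. 21⁻¹ ≡ 30 (mod 37), so λ ≡ 31·30 ≡ 5.
  x = λ² - 25 - 25 = 25 - 50 ≡ 12; y = λ·(25 - 12) - 29 ≡ 36. → (12, 36)
3P: (12, 36) + (25, 29). λ = (29 - 36)/(25 - 12) ≡ 30/13 mod 37. 13⁻¹ ≡ 20 (mod 37), so λ ≡ 8.
  x = λ² - 12 - 25 = 64 - 37 ≡ 27; y = λ·(12 - 27) - 36 ≡ 29. → (27, 29)
4P: (27, 29) + (25, 29). λ = (29 - 29)/(25 - 27) ≡ 0/35 mod 37. 35⁻¹ ≡ 18 (mod 37) since 35·18 = 630 ≡ 1, so λ ≡ 0.
  x = λ² - 27 - 25 = 0 - 52 ≡ 22; y = λ·(27 - 22) - 29 ≡ 8. → (22, 8)
5P: (22, 8) + (25, 29). λ = (29 - 8)/(25 - 22) ≡ 21/3 mod 37. 3⁻¹ ≡ 25 (mod 37), so λ ≡ 7.
  x = λ² - 22 - 25 = 49 - 47 ≡ 2; y = λ·(22 - 2) - 8 ≡ 21. → (2, 21)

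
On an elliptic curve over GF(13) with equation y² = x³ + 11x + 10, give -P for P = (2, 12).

(2, 1)

-(2, 12) = (2, -12 mod 13) = (2, 1).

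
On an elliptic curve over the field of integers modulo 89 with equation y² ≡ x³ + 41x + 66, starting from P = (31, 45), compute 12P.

(7, 42)

Repeated addition: build up to 12P.
2P: tangent at (31, 45): λ = (3·31² + 41)/(2·45) ≡ 76/1. 1⁻¹ ≡ 1 (mod 89) since 1·1 = 1 ≡ 1, so λ ≡ 76·1 ≡ 76.
  x = λ² - 31 - 31 = 5776 - 62 ≡ 18; y = λ·(31 - 18) - 45 ≡ 53. → (18, 53)
3P: (18, 53) + (31, 45). λ = (45 - 53)/(31 - 18) ≡ 81/13 mod 89. 13⁻¹ ≡ 48 (mod 89) since 13·48 = 624 ≡ 1, so λ ≡ 61.
  x = λ² - 18 - 31 = 3721 - 49 ≡ 23; y = λ·(18 - 23) - 53 ≡ 87. → (23, 87)
4P: (23, 87) + (31, 45). λ = (45 - 87)/(31 - 23) ≡ 47/8 mod 89. 8⁻¹ ≡ 78 (mod 89) since 8·78 = 624 ≡ 1, so λ ≡ 17.
  x = λ² - 23 - 31 = 289 - 54 ≡ 57; y = λ·(23 - 57) - 87 ≡ 47. → (57, 47)
5P: (57, 47) + (31, 45). λ = (45 - 47)/(31 - 57) ≡ 87/63 mod 89. 63⁻¹ ≡ 65 (mod 89) since 63·65 = 4095 ≡ 1, so λ ≡ 48.
  x = λ² - 57 - 31 = 2304 - 88 ≡ 80; y = λ·(57 - 80) - 47 ≡ 6. → (80, 6)
6P: (80, 6) + (31, 45). λ = (45 - 6)/(31 - 80) ≡ 39/40 mod 89. 40⁻¹ ≡ 69 (mod 89) since 40·69 = 2760 ≡ 1, so λ ≡ 21.
  x = λ² - 80 - 31 = 441 - 111 ≡ 63; y = λ·(80 - 63) - 6 ≡ 84. → (63, 84)
7P: (63, 84) + (31, 45). λ = (45 - 84)/(31 - 63) ≡ 50/57 mod 89. 57⁻¹ ≡ 25 (mod 89) since 57·25 = 1425 ≡ 1, so λ ≡ 4.
  x = λ² - 63 - 31 = 16 - 94 ≡ 11; y = λ·(63 - 11) - 84 ≡ 35. → (11, 35)
8P: (11, 35) + (31, 45). λ = (45 - 35)/(31 - 11) ≡ 10/20 mod 89. 20⁻¹ ≡ 49 (mod 89), so λ ≡ 45.
  x = λ² - 11 - 31 = 2025 - 42 ≡ 25; y = λ·(11 - 25) - 35 ≡ 47. → (25, 47)
9P: (25, 47) + (31, 45). λ = (45 - 47)/(31 - 25) ≡ 87/6 mod 89. 6⁻¹ ≡ 15 (mod 89), so λ ≡ 59.
  x = λ² - 25 - 31 = 3481 - 56 ≡ 43; y = λ·(25 - 43) - 47 ≡ 48. → (43, 48)
10P: (43, 48) + (31, 45). λ = (45 - 48)/(31 - 43) ≡ 86/77 mod 89. 77⁻¹ ≡ 37 (mod 89) since 77·37 = 2849 ≡ 1, so λ ≡ 67.
  x = λ² - 43 - 31 = 4489 - 74 ≡ 54; y = λ·(43 - 54) - 48 ≡ 16. → (54, 16)
11P: (54, 16) + (31, 45). λ = (45 - 16)/(31 - 54) ≡ 29/66 mod 89. 66⁻¹ ≡ 58 (mod 89) since 66·58 = 3828 ≡ 1, so λ ≡ 80.
  x = λ² - 54 - 31 = 6400 - 85 ≡ 85; y = λ·(54 - 85) - 16 ≡ 85. → (85, 85)
12P: (85, 85) + (31, 45). λ = (45 - 85)/(31 - 85) ≡ 49/35 mod 89. 35⁻¹ ≡ 28 (mod 89) since 35·28 = 980 ≡ 1, so λ ≡ 37.
  x = λ² - 85 - 31 = 1369 - 116 ≡ 7; y = λ·(85 - 7) - 85 ≡ 42. → (7, 42)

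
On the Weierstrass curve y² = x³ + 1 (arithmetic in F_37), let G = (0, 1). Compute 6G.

Repeated addition: build up to 6G.
2G: tangent at (0, 1): λ = (3·0² + 0)/(2·1) ≡ 0/2. 2⁻¹ ≡ 19 (mod 37) since 2·19 = 38 ≡ 1, so λ ≡ 0·19 ≡ 0.
  x = λ² - 0 - 0 = 0 - 0 ≡ 0; y = λ·(0 - 0) - 1 ≡ 36. → (0, 36)
3G: (0, 36) + (0, 1): same x and y₁ ≡ -y₂, so the sum is O.
4G: O + (0, 1) = (0, 1) (identity).
5G: tangent at (0, 1): λ = (3·0² + 0)/(2·1) ≡ 0/2. 2⁻¹ ≡ 19 (mod 37), so λ ≡ 0·19 ≡ 0.
  x = λ² - 0 - 0 = 0 - 0 ≡ 0; y = λ·(0 - 0) - 1 ≡ 36. → (0, 36)
6G: (0, 36) + (0, 1): same x and y₁ ≡ -y₂, so the sum is O.

O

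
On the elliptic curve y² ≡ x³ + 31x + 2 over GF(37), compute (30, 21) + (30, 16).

The two points share x = 30 and their y-coordinates satisfy 21 + 16 ≡ 0 (mod 37), so they are inverses. Their sum is O.

O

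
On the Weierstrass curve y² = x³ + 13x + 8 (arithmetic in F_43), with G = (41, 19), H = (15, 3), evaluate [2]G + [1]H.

(14, 28)

First 2G:
Repeated addition: build up to 2G.
2G: tangent at (41, 19): λ = (3·41² + 13)/(2·19) ≡ 25/38. 38⁻¹ ≡ 17 (mod 43) since 38·17 = 646 ≡ 1, so λ ≡ 25·17 ≡ 38.
  x = λ² - 41 - 41 = 1444 - 82 ≡ 29; y = λ·(41 - 29) - 19 ≡ 7. → (29, 7)
2G = (29, 7).
Finally 2G + H:
(29, 7) + (15, 3). λ = (3 - 7)/(15 - 29) ≡ 39/29 mod 43. 29⁻¹ ≡ 3 (mod 43), so λ ≡ 31.
  x = λ² - 29 - 15 = 961 - 44 ≡ 14; y = λ·(29 - 14) - 7 ≡ 28. → (14, 28)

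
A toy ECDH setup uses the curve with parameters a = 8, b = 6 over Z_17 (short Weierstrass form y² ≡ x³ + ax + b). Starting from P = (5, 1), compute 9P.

Repeated addition: build up to 9P.
2P: tangent at (5, 1): λ = (3·5² + 8)/(2·1) ≡ 15/2. 2⁻¹ ≡ 9 (mod 17), so λ ≡ 15·9 ≡ 16.
  x = λ² - 5 - 5 = 256 - 10 ≡ 8; y = λ·(5 - 8) - 1 ≡ 2. → (8, 2)
3P: (8, 2) + (5, 1). λ = (1 - 2)/(5 - 8) ≡ 16/14 mod 17. 14⁻¹ ≡ 11 (mod 17) since 14·11 = 154 ≡ 1, so λ ≡ 6.
  x = λ² - 8 - 5 = 36 - 13 ≡ 6; y = λ·(8 - 6) - 2 ≡ 10. → (6, 10)
4P: (6, 10) + (5, 1). λ = (1 - 10)/(5 - 6) ≡ 8/16 mod 17. 16⁻¹ ≡ 16 (mod 17) since 16·16 = 256 ≡ 1, so λ ≡ 9.
  x = λ² - 6 - 5 = 81 - 11 ≡ 2; y = λ·(6 - 2) - 10 ≡ 9. → (2, 9)
5P: (2, 9) + (5, 1). λ = (1 - 9)/(5 - 2) ≡ 9/3 mod 17. 3⁻¹ ≡ 6 (mod 17), so λ ≡ 3.
  x = λ² - 2 - 5 = 9 - 7 ≡ 2; y = λ·(2 - 2) - 9 ≡ 8. → (2, 8)
6P: (2, 8) + (5, 1). λ = (1 - 8)/(5 - 2) ≡ 10/3 mod 17. 3⁻¹ ≡ 6 (mod 17), so λ ≡ 9.
  x = λ² - 2 - 5 = 81 - 7 ≡ 6; y = λ·(2 - 6) - 8 ≡ 7. → (6, 7)
7P: (6, 7) + (5, 1). λ = (1 - 7)/(5 - 6) ≡ 11/16 mod 17. 16⁻¹ ≡ 16 (mod 17) since 16·16 = 256 ≡ 1, so λ ≡ 6.
  x = λ² - 6 - 5 = 36 - 11 ≡ 8; y = λ·(6 - 8) - 7 ≡ 15. → (8, 15)
8P: (8, 15) + (5, 1). λ = (1 - 15)/(5 - 8) ≡ 3/14 mod 17. 14⁻¹ ≡ 11 (mod 17) since 14·11 = 154 ≡ 1, so λ ≡ 16.
  x = λ² - 8 - 5 = 256 - 13 ≡ 5; y = λ·(8 - 5) - 15 ≡ 16. → (5, 16)
9P: (5, 16) + (5, 1): same x and y₁ ≡ -y₂, so the sum is O.

O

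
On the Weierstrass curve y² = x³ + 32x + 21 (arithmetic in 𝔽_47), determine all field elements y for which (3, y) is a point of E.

12, 35

x³ + 32x + 21 = 144 ≡ 3 (mod 47).
Square roots of 3 mod 47: 12 and 35 (since 12² = 144 ≡ 3).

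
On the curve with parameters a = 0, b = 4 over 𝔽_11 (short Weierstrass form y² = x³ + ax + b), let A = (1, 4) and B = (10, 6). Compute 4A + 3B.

(10, 6)

First 4A:
Double-and-add on 4 = (100)₂. Start with A = (1, 4) for the leading 1-bit.
double: tangent at (1, 4): λ = (3·1² + 0)/(2·4) ≡ 3/8. 8⁻¹ ≡ 7 (mod 11) since 8·7 = 56 ≡ 1, so λ ≡ 3·7 ≡ 10.
  x = λ² - 1 - 1 = 100 - 2 ≡ 10; y = λ·(1 - 10) - 4 ≡ 5. → (10, 5)
double: tangent at (10, 5): λ = (3·10² + 0)/(2·5) ≡ 3/10. 10⁻¹ ≡ 10 (mod 11), so λ ≡ 3·10 ≡ 8.
  x = λ² - 10 - 10 = 64 - 20 ≡ 0; y = λ·(10 - 0) - 5 ≡ 9. → (0, 9)
4A = (0, 9).
Next 3B:
Repeated addition: build up to 3B.
2B: tangent at (10, 6): λ = (3·10² + 0)/(2·6) ≡ 3/1. 1⁻¹ ≡ 1 (mod 11), so λ ≡ 3·1 ≡ 3.
  x = λ² - 10 - 10 = 9 - 20 ≡ 0; y = λ·(10 - 0) - 6 ≡ 2. → (0, 2)
3B: (0, 2) + (10, 6). λ = (6 - 2)/(10 - 0) ≡ 4/10 mod 11. 10⁻¹ ≡ 10 (mod 11), so λ ≡ 7.
  x = λ² - 0 - 10 = 49 - 10 ≡ 6; y = λ·(0 - 6) - 2 ≡ 0. → (6, 0)
3B = (6, 0).
Finally 4A + 3B:
(0, 9) + (6, 0). λ = (0 - 9)/(6 - 0) ≡ 2/6 mod 11. 6⁻¹ ≡ 2 (mod 11) since 6·2 = 12 ≡ 1, so λ ≡ 4.
  x = λ² - 0 - 6 = 16 - 6 ≡ 10; y = λ·(0 - 10) - 9 ≡ 6. → (10, 6)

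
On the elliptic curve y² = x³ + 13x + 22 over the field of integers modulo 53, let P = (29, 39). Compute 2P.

(47, 24)

tangent at (29, 39): λ = (3·29² + 13)/(2·39) ≡ 45/25. 25⁻¹ ≡ 17 (mod 53) since 25·17 = 425 ≡ 1, so λ ≡ 45·17 ≡ 23.
  x = λ² - 29 - 29 = 529 - 58 ≡ 47; y = λ·(29 - 47) - 39 ≡ 24. → (47, 24)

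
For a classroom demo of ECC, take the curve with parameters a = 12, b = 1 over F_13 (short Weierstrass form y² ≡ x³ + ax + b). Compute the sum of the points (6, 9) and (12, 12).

(5, 11)

(6, 9) + (12, 12). λ = (12 - 9)/(12 - 6) ≡ 3/6 mod 13. 6⁻¹ ≡ 11 (mod 13) since 6·11 = 66 ≡ 1, so λ ≡ 7.
  x = λ² - 6 - 12 = 49 - 18 ≡ 5; y = λ·(6 - 5) - 9 ≡ 11. → (5, 11)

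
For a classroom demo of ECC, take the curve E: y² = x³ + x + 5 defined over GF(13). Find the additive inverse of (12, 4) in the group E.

-(12, 4) = (12, -4 mod 13) = (12, 9).

(12, 9)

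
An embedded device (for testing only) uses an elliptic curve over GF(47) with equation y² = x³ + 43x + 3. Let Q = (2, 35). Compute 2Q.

(17, 17)

tangent at (2, 35): λ = (3·2² + 43)/(2·35) ≡ 8/23. 23⁻¹ ≡ 45 (mod 47), so λ ≡ 8·45 ≡ 31.
  x = λ² - 2 - 2 = 961 - 4 ≡ 17; y = λ·(2 - 17) - 35 ≡ 17. → (17, 17)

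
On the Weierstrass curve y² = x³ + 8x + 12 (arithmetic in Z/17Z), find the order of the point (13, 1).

6

2P: tangent at (13, 1): λ = (3·13² + 8)/(2·1) ≡ 5/2. 2⁻¹ ≡ 9 (mod 17), so λ ≡ 5·9 ≡ 11.
  x = λ² - 13 - 13 = 121 - 26 ≡ 10; y = λ·(13 - 10) - 1 ≡ 15. → (10, 15)
3P: (10, 15) + (13, 1). λ = (1 - 15)/(13 - 10) ≡ 3/3 mod 17. 3⁻¹ ≡ 6 (mod 17), so λ ≡ 1.
  x = λ² - 10 - 13 = 1 - 23 ≡ 12; y = λ·(10 - 12) - 15 ≡ 0. → (12, 0)
4P: (12, 0) + (13, 1). λ = (1 - 0)/(13 - 12) ≡ 1/1 mod 17. 1⁻¹ ≡ 1 (mod 17), so λ ≡ 1.
  x = λ² - 12 - 13 = 1 - 25 ≡ 10; y = λ·(12 - 10) - 0 ≡ 2. → (10, 2)
5P: (10, 2) + (13, 1). λ = (1 - 2)/(13 - 10) ≡ 16/3 mod 17. 3⁻¹ ≡ 6 (mod 17), so λ ≡ 11.
  x = λ² - 10 - 13 = 121 - 23 ≡ 13; y = λ·(10 - 13) - 2 ≡ 16. → (13, 16)
6P: (13, 16) + (13, 1): same x and y₁ ≡ -y₂, so the sum is O.
6P = O, so the order is 6.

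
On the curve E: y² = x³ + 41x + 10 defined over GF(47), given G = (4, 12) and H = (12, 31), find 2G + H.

(6, 40)

First 2G:
Repeated addition: build up to 2G.
2G: tangent at (4, 12): λ = (3·4² + 41)/(2·12) ≡ 42/24. 24⁻¹ ≡ 2 (mod 47) since 24·2 = 48 ≡ 1, so λ ≡ 42·2 ≡ 37.
  x = λ² - 4 - 4 = 1369 - 8 ≡ 45; y = λ·(4 - 45) - 12 ≡ 22. → (45, 22)
2G = (45, 22).
Finally 2G + H:
(45, 22) + (12, 31). λ = (31 - 22)/(12 - 45) ≡ 9/14 mod 47. 14⁻¹ ≡ 37 (mod 47), so λ ≡ 4.
  x = λ² - 45 - 12 = 16 - 57 ≡ 6; y = λ·(45 - 6) - 22 ≡ 40. → (6, 40)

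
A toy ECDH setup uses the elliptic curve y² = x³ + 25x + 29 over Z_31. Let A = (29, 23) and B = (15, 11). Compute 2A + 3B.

(25, 29)

First 2A:
Repeated addition: build up to 2A.
2A: tangent at (29, 23): λ = (3·29² + 25)/(2·23) ≡ 6/15. 15⁻¹ ≡ 29 (mod 31), so λ ≡ 6·29 ≡ 19.
  x = λ² - 29 - 29 = 361 - 58 ≡ 24; y = λ·(29 - 24) - 23 ≡ 10. → (24, 10)
2A = (24, 10).
Next 3B:
Repeated addition: build up to 3B.
2B: tangent at (15, 11): λ = (3·15² + 25)/(2·11) ≡ 18/22. 22⁻¹ ≡ 24 (mod 31) since 22·24 = 528 ≡ 1, so λ ≡ 18·24 ≡ 29.
  x = λ² - 15 - 15 = 841 - 30 ≡ 5; y = λ·(15 - 5) - 11 ≡ 0. → (5, 0)
3B: (5, 0) + (15, 11). λ = (11 - 0)/(15 - 5) ≡ 11/10 mod 31. 10⁻¹ ≡ 28 (mod 31), so λ ≡ 29.
  x = λ² - 5 - 15 = 841 - 20 ≡ 15; y = λ·(5 - 15) - 0 ≡ 20. → (15, 20)
3B = (15, 20).
Finally 2A + 3B:
(24, 10) + (15, 20). λ = (20 - 10)/(15 - 24) ≡ 10/22 mod 31. 22⁻¹ ≡ 24 (mod 31), so λ ≡ 23.
  x = λ² - 24 - 15 = 529 - 39 ≡ 25; y = λ·(24 - 25) - 10 ≡ 29. → (25, 29)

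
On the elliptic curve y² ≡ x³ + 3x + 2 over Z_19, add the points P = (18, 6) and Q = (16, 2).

(18, 6) + (16, 2). λ = (2 - 6)/(16 - 18) ≡ 15/17 mod 19. 17⁻¹ ≡ 9 (mod 19), so λ ≡ 2.
  x = λ² - 18 - 16 = 4 - 34 ≡ 8; y = λ·(18 - 8) - 6 ≡ 14. → (8, 14)

(8, 14)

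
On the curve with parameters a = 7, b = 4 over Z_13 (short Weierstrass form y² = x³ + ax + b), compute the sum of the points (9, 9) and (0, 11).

(1, 8)

(9, 9) + (0, 11). λ = (11 - 9)/(0 - 9) ≡ 2/4 mod 13. 4⁻¹ ≡ 10 (mod 13) since 4·10 = 40 ≡ 1, so λ ≡ 7.
  x = λ² - 9 - 0 = 49 - 9 ≡ 1; y = λ·(9 - 1) - 9 ≡ 8. → (1, 8)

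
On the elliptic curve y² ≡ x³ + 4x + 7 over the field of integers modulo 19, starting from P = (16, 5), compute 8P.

O

Double-and-add on 8 = (1000)₂. Start with P = (16, 5) for the leading 1-bit.
double: tangent at (16, 5): λ = (3·16² + 4)/(2·5) ≡ 12/10. 10⁻¹ ≡ 2 (mod 19) since 10·2 = 20 ≡ 1, so λ ≡ 12·2 ≡ 5.
  x = λ² - 16 - 16 = 25 - 32 ≡ 12; y = λ·(16 - 12) - 5 ≡ 15. → (12, 15)
double: tangent at (12, 15): λ = (3·12² + 4)/(2·15) ≡ 18/11. 11⁻¹ ≡ 7 (mod 19), so λ ≡ 18·7 ≡ 12.
  x = λ² - 12 - 12 = 144 - 24 ≡ 6; y = λ·(12 - 6) - 15 ≡ 0. → (6, 0)
double: (6, 0) + (6, 0): same x and y₁ ≡ -y₂, so the sum is 𝒪.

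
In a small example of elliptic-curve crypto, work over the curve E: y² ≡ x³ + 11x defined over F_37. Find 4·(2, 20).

Write Q = (2, 20).
Double-and-add on 4 = (100)₂. Start with Q = (2, 20) for the leading 1-bit.
double: tangent at (2, 20): λ = (3·2² + 11)/(2·20) ≡ 23/3. 3⁻¹ ≡ 25 (mod 37) since 3·25 = 75 ≡ 1, so λ ≡ 23·25 ≡ 20.
  x = λ² - 2 - 2 = 400 - 4 ≡ 26; y = λ·(2 - 26) - 20 ≡ 18. → (26, 18)
double: tangent at (26, 18): λ = (3·26² + 11)/(2·18) ≡ 4/36. 36⁻¹ ≡ 36 (mod 37), so λ ≡ 4·36 ≡ 33.
  x = λ² - 26 - 26 = 1089 - 52 ≡ 1; y = λ·(26 - 1) - 18 ≡ 30. → (1, 30)

(1, 30)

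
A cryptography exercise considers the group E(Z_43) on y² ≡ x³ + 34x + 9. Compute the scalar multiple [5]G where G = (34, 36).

Repeated addition: build up to 5G.
2G: tangent at (34, 36): λ = (3·34² + 34)/(2·36) ≡ 19/29. 29⁻¹ ≡ 3 (mod 43), so λ ≡ 19·3 ≡ 14.
  x = λ² - 34 - 34 = 196 - 68 ≡ 42; y = λ·(34 - 42) - 36 ≡ 24. → (42, 24)
3G: (42, 24) + (34, 36). λ = (36 - 24)/(34 - 42) ≡ 12/35 mod 43. 35⁻¹ ≡ 16 (mod 43) since 35·16 = 560 ≡ 1, so λ ≡ 20.
  x = λ² - 42 - 34 = 400 - 76 ≡ 23; y = λ·(42 - 23) - 24 ≡ 12. → (23, 12)
4G: (23, 12) + (34, 36). λ = (36 - 12)/(34 - 23) ≡ 24/11 mod 43. 11⁻¹ ≡ 4 (mod 43) since 11·4 = 44 ≡ 1, so λ ≡ 10.
  x = λ² - 23 - 34 = 100 - 57 ≡ 0; y = λ·(23 - 0) - 12 ≡ 3. → (0, 3)
5G: (0, 3) + (34, 36). λ = (36 - 3)/(34 - 0) ≡ 33/34 mod 43. 34⁻¹ ≡ 19 (mod 43), so λ ≡ 25.
  x = λ² - 0 - 34 = 625 - 34 ≡ 32; y = λ·(0 - 32) - 3 ≡ 14. → (32, 14)

(32, 14)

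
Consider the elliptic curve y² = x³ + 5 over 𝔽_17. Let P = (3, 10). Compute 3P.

(16, 2)

Repeated addition: build up to 3P.
2P: tangent at (3, 10): λ = (3·3² + 0)/(2·10) ≡ 10/3. 3⁻¹ ≡ 6 (mod 17) since 3·6 = 18 ≡ 1, so λ ≡ 10·6 ≡ 9.
  x = λ² - 3 - 3 = 81 - 6 ≡ 7; y = λ·(3 - 7) - 10 ≡ 5. → (7, 5)
3P: (7, 5) + (3, 10). λ = (10 - 5)/(3 - 7) ≡ 5/13 mod 17. 13⁻¹ ≡ 4 (mod 17) since 13·4 = 52 ≡ 1, so λ ≡ 3.
  x = λ² - 7 - 3 = 9 - 10 ≡ 16; y = λ·(7 - 16) - 5 ≡ 2. → (16, 2)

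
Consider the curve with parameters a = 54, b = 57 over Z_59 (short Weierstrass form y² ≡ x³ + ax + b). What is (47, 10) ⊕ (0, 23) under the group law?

(47, 10) + (0, 23). λ = (23 - 10)/(0 - 47) ≡ 13/12 mod 59. 12⁻¹ ≡ 5 (mod 59), so λ ≡ 6.
  x = λ² - 47 - 0 = 36 - 47 ≡ 48; y = λ·(47 - 48) - 10 ≡ 43. → (48, 43)

(48, 43)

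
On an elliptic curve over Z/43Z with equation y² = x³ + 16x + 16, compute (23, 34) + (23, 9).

The two points share x = 23 and their y-coordinates satisfy 34 + 9 ≡ 0 (mod 43), so they are inverses. Their sum is 𝒪.

O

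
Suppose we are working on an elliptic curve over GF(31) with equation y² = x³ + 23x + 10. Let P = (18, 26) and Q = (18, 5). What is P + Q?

O

The two points share x = 18 and their y-coordinates satisfy 26 + 5 ≡ 0 (mod 31), so they are inverses. Their sum is O.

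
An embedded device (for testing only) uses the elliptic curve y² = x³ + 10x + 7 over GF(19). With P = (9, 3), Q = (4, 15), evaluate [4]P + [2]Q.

First 4P:
Repeated addition: build up to 4P.
2P: tangent at (9, 3): λ = (3·9² + 10)/(2·3) ≡ 6/6. 6⁻¹ ≡ 16 (mod 19), so λ ≡ 6·16 ≡ 1.
  x = λ² - 9 - 9 = 1 - 18 ≡ 2; y = λ·(9 - 2) - 3 ≡ 4. → (2, 4)
3P: (2, 4) + (9, 3). λ = (3 - 4)/(9 - 2) ≡ 18/7 mod 19. 7⁻¹ ≡ 11 (mod 19), so λ ≡ 8.
  x = λ² - 2 - 9 = 64 - 11 ≡ 15; y = λ·(2 - 15) - 4 ≡ 6. → (15, 6)
4P: (15, 6) + (9, 3). λ = (3 - 6)/(9 - 15) ≡ 16/13 mod 19. 13⁻¹ ≡ 3 (mod 19) since 13·3 = 39 ≡ 1, so λ ≡ 10.
  x = λ² - 15 - 9 = 100 - 24 ≡ 0; y = λ·(15 - 0) - 6 ≡ 11. → (0, 11)
4P = (0, 11).
Next 2Q:
Repeated addition: build up to 2Q.
2Q: tangent at (4, 15): λ = (3·4² + 10)/(2·15) ≡ 1/11. 11⁻¹ ≡ 7 (mod 19), so λ ≡ 1·7 ≡ 7.
  x = λ² - 4 - 4 = 49 - 8 ≡ 3; y = λ·(4 - 3) - 15 ≡ 11. → (3, 11)
2Q = (3, 11).
Finally 4P + 2Q:
(0, 11) + (3, 11). λ = (11 - 11)/(3 - 0) ≡ 0/3 mod 19. 3⁻¹ ≡ 13 (mod 19), so λ ≡ 0.
  x = λ² - 0 - 3 = 0 - 3 ≡ 16; y = λ·(0 - 16) - 11 ≡ 8. → (16, 8)

(16, 8)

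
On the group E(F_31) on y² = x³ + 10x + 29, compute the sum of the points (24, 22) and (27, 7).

(5, 7)

(24, 22) + (27, 7). λ = (7 - 22)/(27 - 24) ≡ 16/3 mod 31. 3⁻¹ ≡ 21 (mod 31) since 3·21 = 63 ≡ 1, so λ ≡ 26.
  x = λ² - 24 - 27 = 676 - 51 ≡ 5; y = λ·(24 - 5) - 22 ≡ 7. → (5, 7)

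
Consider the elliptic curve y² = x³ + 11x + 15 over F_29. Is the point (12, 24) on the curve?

y² = 24² ≡ 25; x³ + 11x + 15 = 1875 ≡ 19 (mod 29). 25 ≠ 19.

no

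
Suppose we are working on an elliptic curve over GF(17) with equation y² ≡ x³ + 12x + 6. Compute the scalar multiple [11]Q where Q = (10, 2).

(4, 13)

Double-and-add on 11 = (1011)₂. Start with Q = (10, 2) for the leading 1-bit.
double: tangent at (10, 2): λ = (3·10² + 12)/(2·2) ≡ 6/4. 4⁻¹ ≡ 13 (mod 17), so λ ≡ 6·13 ≡ 10.
  x = λ² - 10 - 10 = 100 - 20 ≡ 12; y = λ·(10 - 12) - 2 ≡ 12. → (12, 12)
double: tangent at (12, 12): λ = (3·12² + 12)/(2·12) ≡ 2/7. 7⁻¹ ≡ 5 (mod 17), so λ ≡ 2·5 ≡ 10.
  x = λ² - 12 - 12 = 100 - 24 ≡ 8; y = λ·(12 - 8) - 12 ≡ 11. → (8, 11)
add Q: (8, 11) + (10, 2). λ = (2 - 11)/(10 - 8) ≡ 8/2 mod 17. 2⁻¹ ≡ 9 (mod 17) since 2·9 = 18 ≡ 1, so λ ≡ 4.
  x = λ² - 8 - 10 = 16 - 18 ≡ 15; y = λ·(8 - 15) - 11 ≡ 12. → (15, 12)
double: tangent at (15, 12): λ = (3·15² + 12)/(2·12) ≡ 7/7. 7⁻¹ ≡ 5 (mod 17) since 7·5 = 35 ≡ 1, so λ ≡ 7·5 ≡ 1.
  x = λ² - 15 - 15 = 1 - 30 ≡ 5; y = λ·(15 - 5) - 12 ≡ 15. → (5, 15)
add Q: (5, 15) + (10, 2). λ = (2 - 15)/(10 - 5) ≡ 4/5 mod 17. 5⁻¹ ≡ 7 (mod 17), so λ ≡ 11.
  x = λ² - 5 - 10 = 121 - 15 ≡ 4; y = λ·(5 - 4) - 15 ≡ 13. → (4, 13)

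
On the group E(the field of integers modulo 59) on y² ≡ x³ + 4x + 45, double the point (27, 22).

(26, 5)

tangent at (27, 22): λ = (3·27² + 4)/(2·22) ≡ 8/44. 44⁻¹ ≡ 55 (mod 59) since 44·55 = 2420 ≡ 1, so λ ≡ 8·55 ≡ 27.
  x = λ² - 27 - 27 = 729 - 54 ≡ 26; y = λ·(27 - 26) - 22 ≡ 5. → (26, 5)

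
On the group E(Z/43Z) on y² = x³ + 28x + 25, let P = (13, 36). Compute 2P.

tangent at (13, 36): λ = (3·13² + 28)/(2·36) ≡ 19/29. 29⁻¹ ≡ 3 (mod 43), so λ ≡ 19·3 ≡ 14.
  x = λ² - 13 - 13 = 196 - 26 ≡ 41; y = λ·(13 - 41) - 36 ≡ 2. → (41, 2)

(41, 2)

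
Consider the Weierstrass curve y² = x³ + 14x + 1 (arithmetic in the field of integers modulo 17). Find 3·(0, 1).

(4, 6)

Write Q = (0, 1).
Repeated addition: build up to 3Q.
2Q: tangent at (0, 1): λ = (3·0² + 14)/(2·1) ≡ 14/2. 2⁻¹ ≡ 9 (mod 17), so λ ≡ 14·9 ≡ 7.
  x = λ² - 0 - 0 = 49 - 0 ≡ 15; y = λ·(0 - 15) - 1 ≡ 13. → (15, 13)
3Q: (15, 13) + (0, 1). λ = (1 - 13)/(0 - 15) ≡ 5/2 mod 17. 2⁻¹ ≡ 9 (mod 17), so λ ≡ 11.
  x = λ² - 15 - 0 = 121 - 15 ≡ 4; y = λ·(15 - 4) - 13 ≡ 6. → (4, 6)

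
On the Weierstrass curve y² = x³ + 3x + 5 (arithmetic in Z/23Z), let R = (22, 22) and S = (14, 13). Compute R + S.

(3, 8)

(22, 22) + (14, 13). λ = (13 - 22)/(14 - 22) ≡ 14/15 mod 23. 15⁻¹ ≡ 20 (mod 23) since 15·20 = 300 ≡ 1, so λ ≡ 4.
  x = λ² - 22 - 14 = 16 - 36 ≡ 3; y = λ·(22 - 3) - 22 ≡ 8. → (3, 8)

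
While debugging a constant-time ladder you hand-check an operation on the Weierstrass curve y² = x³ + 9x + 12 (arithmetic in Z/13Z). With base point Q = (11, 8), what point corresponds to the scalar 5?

Double-and-add on 5 = (101)₂. Start with Q = (11, 8) for the leading 1-bit.
double: tangent at (11, 8): λ = (3·11² + 9)/(2·8) ≡ 8/3. 3⁻¹ ≡ 9 (mod 13) since 3·9 = 27 ≡ 1, so λ ≡ 8·9 ≡ 7.
  x = λ² - 11 - 11 = 49 - 22 ≡ 1; y = λ·(11 - 1) - 8 ≡ 10. → (1, 10)
double: tangent at (1, 10): λ = (3·1² + 9)/(2·10) ≡ 12/7. 7⁻¹ ≡ 2 (mod 13), so λ ≡ 12·2 ≡ 11.
  x = λ² - 1 - 1 = 121 - 2 ≡ 2; y = λ·(1 - 2) - 10 ≡ 5. → (2, 5)
add Q: (2, 5) + (11, 8). λ = (8 - 5)/(11 - 2) ≡ 3/9 mod 13. 9⁻¹ ≡ 3 (mod 13), so λ ≡ 9.
  x = λ² - 2 - 11 = 81 - 13 ≡ 3; y = λ·(2 - 3) - 5 ≡ 12. → (3, 12)

(3, 12)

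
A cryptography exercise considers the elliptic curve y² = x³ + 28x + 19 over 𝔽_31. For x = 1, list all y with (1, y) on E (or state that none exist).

x³ + 28x + 19 = 48 ≡ 17 (mod 31).
17 is a non-residue mod 31; no y exists.

none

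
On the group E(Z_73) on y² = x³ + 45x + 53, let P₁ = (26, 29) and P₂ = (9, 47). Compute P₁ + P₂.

(26, 29) + (9, 47). λ = (47 - 29)/(9 - 26) ≡ 18/56 mod 73. 56⁻¹ ≡ 30 (mod 73) since 56·30 = 1680 ≡ 1, so λ ≡ 29.
  x = λ² - 26 - 9 = 841 - 35 ≡ 3; y = λ·(26 - 3) - 29 ≡ 54. → (3, 54)

(3, 54)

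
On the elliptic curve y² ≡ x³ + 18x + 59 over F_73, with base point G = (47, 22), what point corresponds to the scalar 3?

(57, 37)

Repeated addition: build up to 3G.
2G: tangent at (47, 22): λ = (3·47² + 18)/(2·22) ≡ 2/44. 44⁻¹ ≡ 5 (mod 73), so λ ≡ 2·5 ≡ 10.
  x = λ² - 47 - 47 = 100 - 94 ≡ 6; y = λ·(47 - 6) - 22 ≡ 23. → (6, 23)
3G: (6, 23) + (47, 22). λ = (22 - 23)/(47 - 6) ≡ 72/41 mod 73. 41⁻¹ ≡ 57 (mod 73) since 41·57 = 2337 ≡ 1, so λ ≡ 16.
  x = λ² - 6 - 47 = 256 - 53 ≡ 57; y = λ·(6 - 57) - 23 ≡ 37. → (57, 37)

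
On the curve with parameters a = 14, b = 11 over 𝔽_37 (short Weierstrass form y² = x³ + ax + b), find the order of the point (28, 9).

2P: tangent at (28, 9): λ = (3·28² + 14)/(2·9) ≡ 35/18. 18⁻¹ ≡ 35 (mod 37) since 18·35 = 630 ≡ 1, so λ ≡ 35·35 ≡ 4.
  x = λ² - 28 - 28 = 16 - 56 ≡ 34; y = λ·(28 - 34) - 9 ≡ 4. → (34, 4)
3P: (34, 4) + (28, 9). λ = (9 - 4)/(28 - 34) ≡ 5/31 mod 37. 31⁻¹ ≡ 6 (mod 37), so λ ≡ 30.
  x = λ² - 34 - 28 = 900 - 62 ≡ 24; y = λ·(34 - 24) - 4 ≡ 0. → (24, 0)
4P: (24, 0) + (28, 9). λ = (9 - 0)/(28 - 24) ≡ 9/4 mod 37. 4⁻¹ ≡ 28 (mod 37), so λ ≡ 30.
  x = λ² - 24 - 28 = 900 - 52 ≡ 34; y = λ·(24 - 34) - 0 ≡ 33. → (34, 33)
5P: (34, 33) + (28, 9). λ = (9 - 33)/(28 - 34) ≡ 13/31 mod 37. 31⁻¹ ≡ 6 (mod 37) since 31·6 = 186 ≡ 1, so λ ≡ 4.
  x = λ² - 34 - 28 = 16 - 62 ≡ 28; y = λ·(34 - 28) - 33 ≡ 28. → (28, 28)
6P: (28, 28) + (28, 9): same x and y₁ ≡ -y₂, so the sum is O.
6P = O, so the order is 6.

6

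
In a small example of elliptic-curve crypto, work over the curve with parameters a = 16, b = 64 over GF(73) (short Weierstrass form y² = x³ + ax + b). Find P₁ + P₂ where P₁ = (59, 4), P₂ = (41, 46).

(19, 0)

(59, 4) + (41, 46). λ = (46 - 4)/(41 - 59) ≡ 42/55 mod 73. 55⁻¹ ≡ 4 (mod 73), so λ ≡ 22.
  x = λ² - 59 - 41 = 484 - 100 ≡ 19; y = λ·(59 - 19) - 4 ≡ 0. → (19, 0)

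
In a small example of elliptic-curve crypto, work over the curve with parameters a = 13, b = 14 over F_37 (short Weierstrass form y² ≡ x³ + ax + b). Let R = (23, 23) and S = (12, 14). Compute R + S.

(23, 23) + (12, 14). λ = (14 - 23)/(12 - 23) ≡ 28/26 mod 37. 26⁻¹ ≡ 10 (mod 37), so λ ≡ 21.
  x = λ² - 23 - 12 = 441 - 35 ≡ 36; y = λ·(23 - 36) - 23 ≡ 0. → (36, 0)

(36, 0)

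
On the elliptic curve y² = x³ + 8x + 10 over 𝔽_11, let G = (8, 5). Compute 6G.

(8, 6)

Double-and-add on 6 = (110)₂. Start with G = (8, 5) for the leading 1-bit.
double: tangent at (8, 5): λ = (3·8² + 8)/(2·5) ≡ 2/10. 10⁻¹ ≡ 10 (mod 11) since 10·10 = 100 ≡ 1, so λ ≡ 2·10 ≡ 9.
  x = λ² - 8 - 8 = 81 - 16 ≡ 10; y = λ·(8 - 10) - 5 ≡ 10. → (10, 10)
add G: (10, 10) + (8, 5). λ = (5 - 10)/(8 - 10) ≡ 6/9 mod 11. 9⁻¹ ≡ 5 (mod 11), so λ ≡ 8.
  x = λ² - 10 - 8 = 64 - 18 ≡ 2; y = λ·(10 - 2) - 10 ≡ 10. → (2, 10)
double: tangent at (2, 10): λ = (3·2² + 8)/(2·10) ≡ 9/9. 9⁻¹ ≡ 5 (mod 11), so λ ≡ 9·5 ≡ 1.
  x = λ² - 2 - 2 = 1 - 4 ≡ 8; y = λ·(2 - 8) - 10 ≡ 6. → (8, 6)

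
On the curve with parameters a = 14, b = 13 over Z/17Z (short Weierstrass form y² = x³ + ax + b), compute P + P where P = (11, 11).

tangent at (11, 11): λ = (3·11² + 14)/(2·11) ≡ 3/5. 5⁻¹ ≡ 7 (mod 17), so λ ≡ 3·7 ≡ 4.
  x = λ² - 11 - 11 = 16 - 22 ≡ 11; y = λ·(11 - 11) - 11 ≡ 6. → (11, 6)

(11, 6)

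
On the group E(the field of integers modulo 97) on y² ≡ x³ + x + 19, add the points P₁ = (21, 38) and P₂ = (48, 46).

(6, 85)

(21, 38) + (48, 46). λ = (46 - 38)/(48 - 21) ≡ 8/27 mod 97. 27⁻¹ ≡ 18 (mod 97) since 27·18 = 486 ≡ 1, so λ ≡ 47.
  x = λ² - 21 - 48 = 2209 - 69 ≡ 6; y = λ·(21 - 6) - 38 ≡ 85. → (6, 85)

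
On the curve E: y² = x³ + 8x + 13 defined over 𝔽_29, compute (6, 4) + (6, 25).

The two points share x = 6 and their y-coordinates satisfy 4 + 25 ≡ 0 (mod 29), so they are inverses. Their sum is the point at infinity.

O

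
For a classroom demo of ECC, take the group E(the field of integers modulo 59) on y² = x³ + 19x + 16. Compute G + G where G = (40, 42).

(50, 1)

tangent at (40, 42): λ = (3·40² + 19)/(2·42) ≡ 40/25. 25⁻¹ ≡ 26 (mod 59), so λ ≡ 40·26 ≡ 37.
  x = λ² - 40 - 40 = 1369 - 80 ≡ 50; y = λ·(40 - 50) - 42 ≡ 1. → (50, 1)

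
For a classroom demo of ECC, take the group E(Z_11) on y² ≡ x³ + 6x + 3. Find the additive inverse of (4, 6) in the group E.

(4, 5)

-(4, 6) = (4, -6 mod 11) = (4, 5).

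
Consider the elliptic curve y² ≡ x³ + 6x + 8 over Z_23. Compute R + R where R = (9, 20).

(8, 19)

tangent at (9, 20): λ = (3·9² + 6)/(2·20) ≡ 19/17. 17⁻¹ ≡ 19 (mod 23), so λ ≡ 19·19 ≡ 16.
  x = λ² - 9 - 9 = 256 - 18 ≡ 8; y = λ·(9 - 8) - 20 ≡ 19. → (8, 19)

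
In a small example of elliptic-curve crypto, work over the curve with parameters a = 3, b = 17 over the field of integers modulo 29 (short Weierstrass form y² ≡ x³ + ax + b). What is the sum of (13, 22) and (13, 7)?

The two points share x = 13 and their y-coordinates satisfy 22 + 7 ≡ 0 (mod 29), so they are inverses. Their sum is 𝒪.

O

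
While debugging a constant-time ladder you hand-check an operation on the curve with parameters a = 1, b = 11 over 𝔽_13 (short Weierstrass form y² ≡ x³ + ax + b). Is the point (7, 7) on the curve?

y² = 7² ≡ 10; x³ + 1x + 11 = 361 ≡ 10 (mod 13). 10 = 10.

yes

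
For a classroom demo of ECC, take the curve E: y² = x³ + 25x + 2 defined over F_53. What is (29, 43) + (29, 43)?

tangent at (29, 43): λ = (3·29² + 25)/(2·43) ≡ 4/33. 33⁻¹ ≡ 45 (mod 53), so λ ≡ 4·45 ≡ 21.
  x = λ² - 29 - 29 = 441 - 58 ≡ 12; y = λ·(29 - 12) - 43 ≡ 49. → (12, 49)

(12, 49)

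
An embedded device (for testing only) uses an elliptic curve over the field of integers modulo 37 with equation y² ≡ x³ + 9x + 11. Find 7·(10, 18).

(24, 19)

Write G = (10, 18).
Repeated addition: build up to 7G.
2G: tangent at (10, 18): λ = (3·10² + 9)/(2·18) ≡ 13/36. 36⁻¹ ≡ 36 (mod 37), so λ ≡ 13·36 ≡ 24.
  x = λ² - 10 - 10 = 576 - 20 ≡ 1; y = λ·(10 - 1) - 18 ≡ 13. → (1, 13)
3G: (1, 13) + (10, 18). λ = (18 - 13)/(10 - 1) ≡ 5/9 mod 37. 9⁻¹ ≡ 33 (mod 37) since 9·33 = 297 ≡ 1, so λ ≡ 17.
  x = λ² - 1 - 10 = 289 - 11 ≡ 19; y = λ·(1 - 19) - 13 ≡ 14. → (19, 14)
4G: (19, 14) + (10, 18). λ = (18 - 14)/(10 - 19) ≡ 4/28 mod 37. 28⁻¹ ≡ 4 (mod 37) since 28·4 = 112 ≡ 1, so λ ≡ 16.
  x = λ² - 19 - 10 = 256 - 29 ≡ 5; y = λ·(19 - 5) - 14 ≡ 25. → (5, 25)
5G: (5, 25) + (10, 18). λ = (18 - 25)/(10 - 5) ≡ 30/5 mod 37. 5⁻¹ ≡ 15 (mod 37), so λ ≡ 6.
  x = λ² - 5 - 10 = 36 - 15 ≡ 21; y = λ·(5 - 21) - 25 ≡ 27. → (21, 27)
6G: (21, 27) + (10, 18). λ = (18 - 27)/(10 - 21) ≡ 28/26 mod 37. 26⁻¹ ≡ 10 (mod 37), so λ ≡ 21.
  x = λ² - 21 - 10 = 441 - 31 ≡ 3; y = λ·(21 - 3) - 27 ≡ 18. → (3, 18)
7G: (3, 18) + (10, 18). λ = (18 - 18)/(10 - 3) ≡ 0/7 mod 37. 7⁻¹ ≡ 16 (mod 37), so λ ≡ 0.
  x = λ² - 3 - 10 = 0 - 13 ≡ 24; y = λ·(3 - 24) - 18 ≡ 19. → (24, 19)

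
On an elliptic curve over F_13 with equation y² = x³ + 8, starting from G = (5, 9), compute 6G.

(7, 0)

Double-and-add on 6 = (110)₂. Start with G = (5, 9) for the leading 1-bit.
double: tangent at (5, 9): λ = (3·5² + 0)/(2·9) ≡ 10/5. 5⁻¹ ≡ 8 (mod 13), so λ ≡ 10·8 ≡ 2.
  x = λ² - 5 - 5 = 4 - 10 ≡ 7; y = λ·(5 - 7) - 9 ≡ 0. → (7, 0)
add G: (7, 0) + (5, 9). λ = (9 - 0)/(5 - 7) ≡ 9/11 mod 13. 11⁻¹ ≡ 6 (mod 13), so λ ≡ 2.
  x = λ² - 7 - 5 = 4 - 12 ≡ 5; y = λ·(7 - 5) - 0 ≡ 4. → (5, 4)
double: tangent at (5, 4): λ = (3·5² + 0)/(2·4) ≡ 10/8. 8⁻¹ ≡ 5 (mod 13), so λ ≡ 10·5 ≡ 11.
  x = λ² - 5 - 5 = 121 - 10 ≡ 7; y = λ·(5 - 7) - 4 ≡ 0. → (7, 0)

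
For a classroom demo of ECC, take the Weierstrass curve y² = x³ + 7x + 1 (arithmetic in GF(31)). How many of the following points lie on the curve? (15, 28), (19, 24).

2

(15, 28): 28² ≡ 9, rhs ≡ 9 → on.
(19, 24): 24² ≡ 18, rhs ≡ 18 → on.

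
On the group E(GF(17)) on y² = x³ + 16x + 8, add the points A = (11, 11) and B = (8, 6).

(11, 11) + (8, 6). λ = (6 - 11)/(8 - 11) ≡ 12/14 mod 17. 14⁻¹ ≡ 11 (mod 17), so λ ≡ 13.
  x = λ² - 11 - 8 = 169 - 19 ≡ 14; y = λ·(11 - 14) - 11 ≡ 1. → (14, 1)

(14, 1)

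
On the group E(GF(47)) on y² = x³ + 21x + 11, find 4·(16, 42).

(16, 42)

Write G = (16, 42).
Double-and-add on 4 = (100)₂. Start with G = (16, 42) for the leading 1-bit.
double: tangent at (16, 42): λ = (3·16² + 21)/(2·42) ≡ 37/37. 37⁻¹ ≡ 14 (mod 47) since 37·14 = 518 ≡ 1, so λ ≡ 37·14 ≡ 1.
  x = λ² - 16 - 16 = 1 - 32 ≡ 16; y = λ·(16 - 16) - 42 ≡ 5. → (16, 5)
double: tangent at (16, 5): λ = (3·16² + 21)/(2·5) ≡ 37/10. 10⁻¹ ≡ 33 (mod 47) since 10·33 = 330 ≡ 1, so λ ≡ 37·33 ≡ 46.
  x = λ² - 16 - 16 = 2116 - 32 ≡ 16; y = λ·(16 - 16) - 5 ≡ 42. → (16, 42)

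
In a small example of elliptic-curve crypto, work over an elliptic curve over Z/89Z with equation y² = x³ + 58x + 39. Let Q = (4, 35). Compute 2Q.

tangent at (4, 35): λ = (3·4² + 58)/(2·35) ≡ 17/70. 70⁻¹ ≡ 14 (mod 89), so λ ≡ 17·14 ≡ 60.
  x = λ² - 4 - 4 = 3600 - 8 ≡ 32; y = λ·(4 - 32) - 35 ≡ 65. → (32, 65)

(32, 65)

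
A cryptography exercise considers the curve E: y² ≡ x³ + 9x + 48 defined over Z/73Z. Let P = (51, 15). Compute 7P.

Repeated addition: build up to 7P.
2P: tangent at (51, 15): λ = (3·51² + 9)/(2·15) ≡ 1/30. 30⁻¹ ≡ 56 (mod 73), so λ ≡ 1·56 ≡ 56.
  x = λ² - 51 - 51 = 3136 - 102 ≡ 41; y = λ·(51 - 41) - 15 ≡ 34. → (41, 34)
3P: (41, 34) + (51, 15). λ = (15 - 34)/(51 - 41) ≡ 54/10 mod 73. 10⁻¹ ≡ 22 (mod 73), so λ ≡ 20.
  x = λ² - 41 - 51 = 400 - 92 ≡ 16; y = λ·(41 - 16) - 34 ≡ 28. → (16, 28)
4P: (16, 28) + (51, 15). λ = (15 - 28)/(51 - 16) ≡ 60/35 mod 73. 35⁻¹ ≡ 48 (mod 73), so λ ≡ 33.
  x = λ² - 16 - 51 = 1089 - 67 ≡ 0; y = λ·(16 - 0) - 28 ≡ 62. → (0, 62)
5P: (0, 62) + (51, 15). λ = (15 - 62)/(51 - 0) ≡ 26/51 mod 73. 51⁻¹ ≡ 63 (mod 73), so λ ≡ 32.
  x = λ² - 0 - 51 = 1024 - 51 ≡ 24; y = λ·(0 - 24) - 62 ≡ 46. → (24, 46)
6P: (24, 46) + (51, 15). λ = (15 - 46)/(51 - 24) ≡ 42/27 mod 73. 27⁻¹ ≡ 46 (mod 73), so λ ≡ 34.
  x = λ² - 24 - 51 = 1156 - 75 ≡ 59; y = λ·(24 - 59) - 46 ≡ 5. → (59, 5)
7P: (59, 5) + (51, 15). λ = (15 - 5)/(51 - 59) ≡ 10/65 mod 73. 65⁻¹ ≡ 9 (mod 73) since 65·9 = 585 ≡ 1, so λ ≡ 17.
  x = λ² - 59 - 51 = 289 - 110 ≡ 33; y = λ·(59 - 33) - 5 ≡ 72. → (33, 72)

(33, 72)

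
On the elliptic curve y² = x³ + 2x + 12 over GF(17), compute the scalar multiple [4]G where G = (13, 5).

(6, 6)

Double-and-add on 4 = (100)₂. Start with G = (13, 5) for the leading 1-bit.
double: tangent at (13, 5): λ = (3·13² + 2)/(2·5) ≡ 16/10. 10⁻¹ ≡ 12 (mod 17), so λ ≡ 16·12 ≡ 5.
  x = λ² - 13 - 13 = 25 - 26 ≡ 16; y = λ·(13 - 16) - 5 ≡ 14. → (16, 14)
double: tangent at (16, 14): λ = (3·16² + 2)/(2·14) ≡ 5/11. 11⁻¹ ≡ 14 (mod 17), so λ ≡ 5·14 ≡ 2.
  x = λ² - 16 - 16 = 4 - 32 ≡ 6; y = λ·(16 - 6) - 14 ≡ 6. → (6, 6)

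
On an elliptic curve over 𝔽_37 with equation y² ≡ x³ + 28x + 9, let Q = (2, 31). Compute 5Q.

(2, 6)

Double-and-add on 5 = (101)₂. Start with Q = (2, 31) for the leading 1-bit.
double: tangent at (2, 31): λ = (3·2² + 28)/(2·31) ≡ 3/25. 25⁻¹ ≡ 3 (mod 37) since 25·3 = 75 ≡ 1, so λ ≡ 3·3 ≡ 9.
  x = λ² - 2 - 2 = 81 - 4 ≡ 3; y = λ·(2 - 3) - 31 ≡ 34. → (3, 34)
double: tangent at (3, 34): λ = (3·3² + 28)/(2·34) ≡ 18/31. 31⁻¹ ≡ 6 (mod 37), so λ ≡ 18·6 ≡ 34.
  x = λ² - 3 - 3 = 1156 - 6 ≡ 3; y = λ·(3 - 3) - 34 ≡ 3. → (3, 3)
add Q: (3, 3) + (2, 31). λ = (31 - 3)/(2 - 3) ≡ 28/36 mod 37. 36⁻¹ ≡ 36 (mod 37) since 36·36 = 1296 ≡ 1, so λ ≡ 9.
  x = λ² - 3 - 2 = 81 - 5 ≡ 2; y = λ·(3 - 2) - 3 ≡ 6. → (2, 6)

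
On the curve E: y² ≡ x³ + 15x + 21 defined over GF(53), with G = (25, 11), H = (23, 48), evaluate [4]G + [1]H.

(32, 41)

First 4G:
Double-and-add on 4 = (100)₂. Start with G = (25, 11) for the leading 1-bit.
double: tangent at (25, 11): λ = (3·25² + 15)/(2·11) ≡ 35/22. 22⁻¹ ≡ 41 (mod 53) since 22·41 = 902 ≡ 1, so λ ≡ 35·41 ≡ 4.
  x = λ² - 25 - 25 = 16 - 50 ≡ 19; y = λ·(25 - 19) - 11 ≡ 13. → (19, 13)
double: tangent at (19, 13): λ = (3·19² + 15)/(2·13) ≡ 38/26. 26⁻¹ ≡ 51 (mod 53) since 26·51 = 1326 ≡ 1, so λ ≡ 38·51 ≡ 30.
  x = λ² - 19 - 19 = 900 - 38 ≡ 14; y = λ·(19 - 14) - 13 ≡ 31. → (14, 31)
4G = (14, 31).
Finally 4G + H:
(14, 31) + (23, 48). λ = (48 - 31)/(23 - 14) ≡ 17/9 mod 53. 9⁻¹ ≡ 6 (mod 53), so λ ≡ 49.
  x = λ² - 14 - 23 = 2401 - 37 ≡ 32; y = λ·(14 - 32) - 31 ≡ 41. → (32, 41)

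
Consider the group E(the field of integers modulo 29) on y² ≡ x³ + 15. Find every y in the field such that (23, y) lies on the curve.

x³ + 0x + 15 = 12182 ≡ 2 (mod 29).
2 is a non-residue mod 29; no y exists.

none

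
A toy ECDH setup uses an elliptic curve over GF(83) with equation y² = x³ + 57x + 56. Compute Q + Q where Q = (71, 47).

(72, 67)

tangent at (71, 47): λ = (3·71² + 57)/(2·47) ≡ 74/11. 11⁻¹ ≡ 68 (mod 83), so λ ≡ 74·68 ≡ 52.
  x = λ² - 71 - 71 = 2704 - 142 ≡ 72; y = λ·(71 - 72) - 47 ≡ 67. → (72, 67)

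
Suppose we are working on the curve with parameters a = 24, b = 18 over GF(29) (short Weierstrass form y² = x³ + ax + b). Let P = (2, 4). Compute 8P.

Repeated addition: build up to 8P.
2P: tangent at (2, 4): λ = (3·2² + 24)/(2·4) ≡ 7/8. 8⁻¹ ≡ 11 (mod 29), so λ ≡ 7·11 ≡ 19.
  x = λ² - 2 - 2 = 361 - 4 ≡ 9; y = λ·(2 - 9) - 4 ≡ 8. → (9, 8)
3P: (9, 8) + (2, 4). λ = (4 - 8)/(2 - 9) ≡ 25/22 mod 29. 22⁻¹ ≡ 4 (mod 29) since 22·4 = 88 ≡ 1, so λ ≡ 13.
  x = λ² - 9 - 2 = 169 - 11 ≡ 13; y = λ·(9 - 13) - 8 ≡ 27. → (13, 27)
4P: (13, 27) + (2, 4). λ = (4 - 27)/(2 - 13) ≡ 6/18 mod 29. 18⁻¹ ≡ 21 (mod 29) since 18·21 = 378 ≡ 1, so λ ≡ 10.
  x = λ² - 13 - 2 = 100 - 15 ≡ 27; y = λ·(13 - 27) - 27 ≡ 7. → (27, 7)
5P: (27, 7) + (2, 4). λ = (4 - 7)/(2 - 27) ≡ 26/4 mod 29. 4⁻¹ ≡ 22 (mod 29) since 4·22 = 88 ≡ 1, so λ ≡ 21.
  x = λ² - 27 - 2 = 441 - 29 ≡ 6; y = λ·(27 - 6) - 7 ≡ 28. → (6, 28)
6P: (6, 28) + (2, 4). λ = (4 - 28)/(2 - 6) ≡ 5/25 mod 29. 25⁻¹ ≡ 7 (mod 29), so λ ≡ 6.
  x = λ² - 6 - 2 = 36 - 8 ≡ 28; y = λ·(6 - 28) - 28 ≡ 14. → (28, 14)
7P: (28, 14) + (2, 4). λ = (4 - 14)/(2 - 28) ≡ 19/3 mod 29. 3⁻¹ ≡ 10 (mod 29), so λ ≡ 16.
  x = λ² - 28 - 2 = 256 - 30 ≡ 23; y = λ·(28 - 23) - 14 ≡ 8. → (23, 8)
8P: (23, 8) + (2, 4). λ = (4 - 8)/(2 - 23) ≡ 25/8 mod 29. 8⁻¹ ≡ 11 (mod 29), so λ ≡ 14.
  x = λ² - 23 - 2 = 196 - 25 ≡ 26; y = λ·(23 - 26) - 8 ≡ 8. → (26, 8)

(26, 8)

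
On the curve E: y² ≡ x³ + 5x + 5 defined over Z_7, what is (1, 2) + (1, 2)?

(2, 3)

tangent at (1, 2): λ = (3·1² + 5)/(2·2) ≡ 1/4. 4⁻¹ ≡ 2 (mod 7), so λ ≡ 1·2 ≡ 2.
  x = λ² - 1 - 1 = 4 - 2 ≡ 2; y = λ·(1 - 2) - 2 ≡ 3. → (2, 3)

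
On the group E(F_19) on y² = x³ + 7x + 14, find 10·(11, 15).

Write P = (11, 15).
Double-and-add on 10 = (1010)₂. Start with P = (11, 15) for the leading 1-bit.
double: tangent at (11, 15): λ = (3·11² + 7)/(2·15) ≡ 9/11. 11⁻¹ ≡ 7 (mod 19) since 11·7 = 77 ≡ 1, so λ ≡ 9·7 ≡ 6.
  x = λ² - 11 - 11 = 36 - 22 ≡ 14; y = λ·(11 - 14) - 15 ≡ 5. → (14, 5)
double: tangent at (14, 5): λ = (3·14² + 7)/(2·5) ≡ 6/10. 10⁻¹ ≡ 2 (mod 19), so λ ≡ 6·2 ≡ 12.
  x = λ² - 14 - 14 = 144 - 28 ≡ 2; y = λ·(14 - 2) - 5 ≡ 6. → (2, 6)
add P: (2, 6) + (11, 15). λ = (15 - 6)/(11 - 2) ≡ 9/9 mod 19. 9⁻¹ ≡ 17 (mod 19) since 9·17 = 153 ≡ 1, so λ ≡ 1.
  x = λ² - 2 - 11 = 1 - 13 ≡ 7; y = λ·(2 - 7) - 6 ≡ 8. → (7, 8)
double: tangent at (7, 8): λ = (3·7² + 7)/(2·8) ≡ 2/16. 16⁻¹ ≡ 6 (mod 19), so λ ≡ 2·6 ≡ 12.
  x = λ² - 7 - 7 = 144 - 14 ≡ 16; y = λ·(7 - 16) - 8 ≡ 17. → (16, 17)

(16, 17)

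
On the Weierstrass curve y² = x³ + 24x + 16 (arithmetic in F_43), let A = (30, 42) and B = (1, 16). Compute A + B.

(33, 25)

(30, 42) + (1, 16). λ = (16 - 42)/(1 - 30) ≡ 17/14 mod 43. 14⁻¹ ≡ 40 (mod 43) since 14·40 = 560 ≡ 1, so λ ≡ 35.
  x = λ² - 30 - 1 = 1225 - 31 ≡ 33; y = λ·(30 - 33) - 42 ≡ 25. → (33, 25)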